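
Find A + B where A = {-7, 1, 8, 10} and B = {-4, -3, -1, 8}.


A + B = {a + b : a ∈ A, b ∈ B}.
Enumerate all |A|·|B| = 4·4 = 16 pairs (a, b) and collect distinct sums.
a = -7: -7+-4=-11, -7+-3=-10, -7+-1=-8, -7+8=1
a = 1: 1+-4=-3, 1+-3=-2, 1+-1=0, 1+8=9
a = 8: 8+-4=4, 8+-3=5, 8+-1=7, 8+8=16
a = 10: 10+-4=6, 10+-3=7, 10+-1=9, 10+8=18
Collecting distinct sums: A + B = {-11, -10, -8, -3, -2, 0, 1, 4, 5, 6, 7, 9, 16, 18}
|A + B| = 14

A + B = {-11, -10, -8, -3, -2, 0, 1, 4, 5, 6, 7, 9, 16, 18}


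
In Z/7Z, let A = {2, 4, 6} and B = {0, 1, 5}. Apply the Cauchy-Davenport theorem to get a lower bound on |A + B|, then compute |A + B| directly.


Cauchy-Davenport: |A + B| ≥ min(p, |A| + |B| - 1) for A, B nonempty in Z/pZ.
|A| = 3, |B| = 3, p = 7.
CD lower bound = min(7, 3 + 3 - 1) = min(7, 5) = 5.
Compute A + B mod 7 directly:
a = 2: 2+0=2, 2+1=3, 2+5=0
a = 4: 4+0=4, 4+1=5, 4+5=2
a = 6: 6+0=6, 6+1=0, 6+5=4
A + B = {0, 2, 3, 4, 5, 6}, so |A + B| = 6.
Verify: 6 ≥ 5? Yes ✓.

CD lower bound = 5, actual |A + B| = 6.


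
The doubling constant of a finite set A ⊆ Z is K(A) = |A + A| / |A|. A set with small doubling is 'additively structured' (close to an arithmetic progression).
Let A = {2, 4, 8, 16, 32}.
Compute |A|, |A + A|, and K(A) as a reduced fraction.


|A| = 5.
Compute A + A by enumerating all 25 pairs.
A + A = {4, 6, 8, 10, 12, 16, 18, 20, 24, 32, 34, 36, 40, 48, 64}, so |A + A| = 15.
K = |A + A| / |A| = 15/5 = 3/1 ≈ 3.0000.
Reference: AP of size 5 gives K = 9/5 ≈ 1.8000; a fully generic set of size 5 gives K ≈ 3.0000.

|A| = 5, |A + A| = 15, K = 15/5 = 3/1.


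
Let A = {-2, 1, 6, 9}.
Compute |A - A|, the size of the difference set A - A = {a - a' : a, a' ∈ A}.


A - A = {a - a' : a, a' ∈ A}; |A| = 4.
Bounds: 2|A|-1 ≤ |A - A| ≤ |A|² - |A| + 1, i.e. 7 ≤ |A - A| ≤ 13.
Note: 0 ∈ A - A always (from a - a). The set is symmetric: if d ∈ A - A then -d ∈ A - A.
Enumerate nonzero differences d = a - a' with a > a' (then include -d):
Positive differences: {3, 5, 8, 11}
Full difference set: {0} ∪ (positive diffs) ∪ (negative diffs).
|A - A| = 1 + 2·4 = 9 (matches direct enumeration: 9).

|A - A| = 9


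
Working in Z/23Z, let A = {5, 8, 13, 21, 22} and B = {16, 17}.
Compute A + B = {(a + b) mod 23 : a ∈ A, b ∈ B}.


Work in Z/23Z: reduce every sum a + b modulo 23.
Enumerate all 10 pairs:
a = 5: 5+16=21, 5+17=22
a = 8: 8+16=1, 8+17=2
a = 13: 13+16=6, 13+17=7
a = 21: 21+16=14, 21+17=15
a = 22: 22+16=15, 22+17=16
Distinct residues collected: {1, 2, 6, 7, 14, 15, 16, 21, 22}
|A + B| = 9 (out of 23 total residues).

A + B = {1, 2, 6, 7, 14, 15, 16, 21, 22}


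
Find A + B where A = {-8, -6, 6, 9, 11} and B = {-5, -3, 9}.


A + B = {a + b : a ∈ A, b ∈ B}.
Enumerate all |A|·|B| = 5·3 = 15 pairs (a, b) and collect distinct sums.
a = -8: -8+-5=-13, -8+-3=-11, -8+9=1
a = -6: -6+-5=-11, -6+-3=-9, -6+9=3
a = 6: 6+-5=1, 6+-3=3, 6+9=15
a = 9: 9+-5=4, 9+-3=6, 9+9=18
a = 11: 11+-5=6, 11+-3=8, 11+9=20
Collecting distinct sums: A + B = {-13, -11, -9, 1, 3, 4, 6, 8, 15, 18, 20}
|A + B| = 11

A + B = {-13, -11, -9, 1, 3, 4, 6, 8, 15, 18, 20}


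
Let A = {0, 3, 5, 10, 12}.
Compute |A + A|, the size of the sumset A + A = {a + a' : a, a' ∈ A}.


A + A = {a + a' : a, a' ∈ A}; |A| = 5.
General bounds: 2|A| - 1 ≤ |A + A| ≤ |A|(|A|+1)/2, i.e. 9 ≤ |A + A| ≤ 15.
Lower bound 2|A|-1 is attained iff A is an arithmetic progression.
Enumerate sums a + a' for a ≤ a' (symmetric, so this suffices):
a = 0: 0+0=0, 0+3=3, 0+5=5, 0+10=10, 0+12=12
a = 3: 3+3=6, 3+5=8, 3+10=13, 3+12=15
a = 5: 5+5=10, 5+10=15, 5+12=17
a = 10: 10+10=20, 10+12=22
a = 12: 12+12=24
Distinct sums: {0, 3, 5, 6, 8, 10, 12, 13, 15, 17, 20, 22, 24}
|A + A| = 13

|A + A| = 13


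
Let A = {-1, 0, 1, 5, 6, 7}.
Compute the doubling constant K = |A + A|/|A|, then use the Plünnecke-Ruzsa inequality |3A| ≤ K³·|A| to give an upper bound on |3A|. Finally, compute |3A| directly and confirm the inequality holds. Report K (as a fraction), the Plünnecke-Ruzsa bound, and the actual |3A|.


|A| = 6.
Step 1: Compute A + A by enumerating all 36 pairs.
A + A = {-2, -1, 0, 1, 2, 4, 5, 6, 7, 8, 10, 11, 12, 13, 14}, so |A + A| = 15.
Step 2: Doubling constant K = |A + A|/|A| = 15/6 = 15/6 ≈ 2.5000.
Step 3: Plünnecke-Ruzsa gives |3A| ≤ K³·|A| = (2.5000)³ · 6 ≈ 93.7500.
Step 4: Compute 3A = A + A + A directly by enumerating all triples (a,b,c) ∈ A³; |3A| = 25.
Step 5: Check 25 ≤ 93.7500? Yes ✓.

K = 15/6, Plünnecke-Ruzsa bound K³|A| ≈ 93.7500, |3A| = 25, inequality holds.


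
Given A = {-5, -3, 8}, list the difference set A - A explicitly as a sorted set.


A - A = {a - a' : a, a' ∈ A}.
Compute a - a' for each ordered pair (a, a'):
a = -5: -5--5=0, -5--3=-2, -5-8=-13
a = -3: -3--5=2, -3--3=0, -3-8=-11
a = 8: 8--5=13, 8--3=11, 8-8=0
Collecting distinct values (and noting 0 appears from a-a):
A - A = {-13, -11, -2, 0, 2, 11, 13}
|A - A| = 7

A - A = {-13, -11, -2, 0, 2, 11, 13}


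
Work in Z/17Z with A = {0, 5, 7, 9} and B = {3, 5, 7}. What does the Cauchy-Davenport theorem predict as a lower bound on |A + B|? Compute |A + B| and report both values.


Cauchy-Davenport: |A + B| ≥ min(p, |A| + |B| - 1) for A, B nonempty in Z/pZ.
|A| = 4, |B| = 3, p = 17.
CD lower bound = min(17, 4 + 3 - 1) = min(17, 6) = 6.
Compute A + B mod 17 directly:
a = 0: 0+3=3, 0+5=5, 0+7=7
a = 5: 5+3=8, 5+5=10, 5+7=12
a = 7: 7+3=10, 7+5=12, 7+7=14
a = 9: 9+3=12, 9+5=14, 9+7=16
A + B = {3, 5, 7, 8, 10, 12, 14, 16}, so |A + B| = 8.
Verify: 8 ≥ 6? Yes ✓.

CD lower bound = 6, actual |A + B| = 8.


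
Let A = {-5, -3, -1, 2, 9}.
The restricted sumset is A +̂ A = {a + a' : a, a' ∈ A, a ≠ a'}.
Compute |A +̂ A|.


Restricted sumset: A +̂ A = {a + a' : a ∈ A, a' ∈ A, a ≠ a'}.
Equivalently, take A + A and drop any sum 2a that is achievable ONLY as a + a for a ∈ A (i.e. sums representable only with equal summands).
Enumerate pairs (a, a') with a < a' (symmetric, so each unordered pair gives one sum; this covers all a ≠ a'):
  -5 + -3 = -8
  -5 + -1 = -6
  -5 + 2 = -3
  -5 + 9 = 4
  -3 + -1 = -4
  -3 + 2 = -1
  -3 + 9 = 6
  -1 + 2 = 1
  -1 + 9 = 8
  2 + 9 = 11
Collected distinct sums: {-8, -6, -4, -3, -1, 1, 4, 6, 8, 11}
|A +̂ A| = 10
(Reference bound: |A +̂ A| ≥ 2|A| - 3 for |A| ≥ 2, with |A| = 5 giving ≥ 7.)

|A +̂ A| = 10


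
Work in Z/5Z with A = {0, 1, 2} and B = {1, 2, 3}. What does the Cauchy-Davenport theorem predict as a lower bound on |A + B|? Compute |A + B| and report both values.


Cauchy-Davenport: |A + B| ≥ min(p, |A| + |B| - 1) for A, B nonempty in Z/pZ.
|A| = 3, |B| = 3, p = 5.
CD lower bound = min(5, 3 + 3 - 1) = min(5, 5) = 5.
Compute A + B mod 5 directly:
a = 0: 0+1=1, 0+2=2, 0+3=3
a = 1: 1+1=2, 1+2=3, 1+3=4
a = 2: 2+1=3, 2+2=4, 2+3=0
A + B = {0, 1, 2, 3, 4}, so |A + B| = 5.
Verify: 5 ≥ 5? Yes ✓.

CD lower bound = 5, actual |A + B| = 5.


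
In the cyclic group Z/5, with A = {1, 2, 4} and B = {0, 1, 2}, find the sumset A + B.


Work in Z/5Z: reduce every sum a + b modulo 5.
Enumerate all 9 pairs:
a = 1: 1+0=1, 1+1=2, 1+2=3
a = 2: 2+0=2, 2+1=3, 2+2=4
a = 4: 4+0=4, 4+1=0, 4+2=1
Distinct residues collected: {0, 1, 2, 3, 4}
|A + B| = 5 (out of 5 total residues).

A + B = {0, 1, 2, 3, 4}


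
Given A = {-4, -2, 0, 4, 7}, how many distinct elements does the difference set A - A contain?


A - A = {a - a' : a, a' ∈ A}; |A| = 5.
Bounds: 2|A|-1 ≤ |A - A| ≤ |A|² - |A| + 1, i.e. 9 ≤ |A - A| ≤ 21.
Note: 0 ∈ A - A always (from a - a). The set is symmetric: if d ∈ A - A then -d ∈ A - A.
Enumerate nonzero differences d = a - a' with a > a' (then include -d):
Positive differences: {2, 3, 4, 6, 7, 8, 9, 11}
Full difference set: {0} ∪ (positive diffs) ∪ (negative diffs).
|A - A| = 1 + 2·8 = 17 (matches direct enumeration: 17).

|A - A| = 17


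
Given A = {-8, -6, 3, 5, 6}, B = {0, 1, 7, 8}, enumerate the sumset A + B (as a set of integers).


A + B = {a + b : a ∈ A, b ∈ B}.
Enumerate all |A|·|B| = 5·4 = 20 pairs (a, b) and collect distinct sums.
a = -8: -8+0=-8, -8+1=-7, -8+7=-1, -8+8=0
a = -6: -6+0=-6, -6+1=-5, -6+7=1, -6+8=2
a = 3: 3+0=3, 3+1=4, 3+7=10, 3+8=11
a = 5: 5+0=5, 5+1=6, 5+7=12, 5+8=13
a = 6: 6+0=6, 6+1=7, 6+7=13, 6+8=14
Collecting distinct sums: A + B = {-8, -7, -6, -5, -1, 0, 1, 2, 3, 4, 5, 6, 7, 10, 11, 12, 13, 14}
|A + B| = 18

A + B = {-8, -7, -6, -5, -1, 0, 1, 2, 3, 4, 5, 6, 7, 10, 11, 12, 13, 14}


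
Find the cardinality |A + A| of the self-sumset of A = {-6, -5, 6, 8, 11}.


A + A = {a + a' : a, a' ∈ A}; |A| = 5.
General bounds: 2|A| - 1 ≤ |A + A| ≤ |A|(|A|+1)/2, i.e. 9 ≤ |A + A| ≤ 15.
Lower bound 2|A|-1 is attained iff A is an arithmetic progression.
Enumerate sums a + a' for a ≤ a' (symmetric, so this suffices):
a = -6: -6+-6=-12, -6+-5=-11, -6+6=0, -6+8=2, -6+11=5
a = -5: -5+-5=-10, -5+6=1, -5+8=3, -5+11=6
a = 6: 6+6=12, 6+8=14, 6+11=17
a = 8: 8+8=16, 8+11=19
a = 11: 11+11=22
Distinct sums: {-12, -11, -10, 0, 1, 2, 3, 5, 6, 12, 14, 16, 17, 19, 22}
|A + A| = 15

|A + A| = 15


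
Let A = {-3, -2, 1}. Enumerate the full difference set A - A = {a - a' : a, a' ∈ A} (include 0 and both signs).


A - A = {a - a' : a, a' ∈ A}.
Compute a - a' for each ordered pair (a, a'):
a = -3: -3--3=0, -3--2=-1, -3-1=-4
a = -2: -2--3=1, -2--2=0, -2-1=-3
a = 1: 1--3=4, 1--2=3, 1-1=0
Collecting distinct values (and noting 0 appears from a-a):
A - A = {-4, -3, -1, 0, 1, 3, 4}
|A - A| = 7

A - A = {-4, -3, -1, 0, 1, 3, 4}


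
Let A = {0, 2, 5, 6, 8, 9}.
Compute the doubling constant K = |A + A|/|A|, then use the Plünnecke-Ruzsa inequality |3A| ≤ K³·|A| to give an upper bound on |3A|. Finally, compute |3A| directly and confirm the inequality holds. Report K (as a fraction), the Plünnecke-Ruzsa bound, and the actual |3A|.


|A| = 6.
Step 1: Compute A + A by enumerating all 36 pairs.
A + A = {0, 2, 4, 5, 6, 7, 8, 9, 10, 11, 12, 13, 14, 15, 16, 17, 18}, so |A + A| = 17.
Step 2: Doubling constant K = |A + A|/|A| = 17/6 = 17/6 ≈ 2.8333.
Step 3: Plünnecke-Ruzsa gives |3A| ≤ K³·|A| = (2.8333)³ · 6 ≈ 136.4722.
Step 4: Compute 3A = A + A + A directly by enumerating all triples (a,b,c) ∈ A³; |3A| = 26.
Step 5: Check 26 ≤ 136.4722? Yes ✓.

K = 17/6, Plünnecke-Ruzsa bound K³|A| ≈ 136.4722, |3A| = 26, inequality holds.


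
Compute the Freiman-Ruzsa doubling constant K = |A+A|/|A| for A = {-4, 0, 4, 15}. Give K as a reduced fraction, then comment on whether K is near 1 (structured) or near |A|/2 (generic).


|A| = 4.
Compute A + A by enumerating all 16 pairs.
A + A = {-8, -4, 0, 4, 8, 11, 15, 19, 30}, so |A + A| = 9.
K = |A + A| / |A| = 9/4 (already in lowest terms) ≈ 2.2500.
Reference: AP of size 4 gives K = 7/4 ≈ 1.7500; a fully generic set of size 4 gives K ≈ 2.5000.

|A| = 4, |A + A| = 9, K = 9/4.


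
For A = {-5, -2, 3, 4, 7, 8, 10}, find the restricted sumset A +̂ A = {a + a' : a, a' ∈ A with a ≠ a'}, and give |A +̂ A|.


Restricted sumset: A +̂ A = {a + a' : a ∈ A, a' ∈ A, a ≠ a'}.
Equivalently, take A + A and drop any sum 2a that is achievable ONLY as a + a for a ∈ A (i.e. sums representable only with equal summands).
Enumerate pairs (a, a') with a < a' (symmetric, so each unordered pair gives one sum; this covers all a ≠ a'):
  -5 + -2 = -7
  -5 + 3 = -2
  -5 + 4 = -1
  -5 + 7 = 2
  -5 + 8 = 3
  -5 + 10 = 5
  -2 + 3 = 1
  -2 + 4 = 2
  -2 + 7 = 5
  -2 + 8 = 6
  -2 + 10 = 8
  3 + 4 = 7
  3 + 7 = 10
  3 + 8 = 11
  3 + 10 = 13
  4 + 7 = 11
  4 + 8 = 12
  4 + 10 = 14
  7 + 8 = 15
  7 + 10 = 17
  8 + 10 = 18
Collected distinct sums: {-7, -2, -1, 1, 2, 3, 5, 6, 7, 8, 10, 11, 12, 13, 14, 15, 17, 18}
|A +̂ A| = 18
(Reference bound: |A +̂ A| ≥ 2|A| - 3 for |A| ≥ 2, with |A| = 7 giving ≥ 11.)

|A +̂ A| = 18


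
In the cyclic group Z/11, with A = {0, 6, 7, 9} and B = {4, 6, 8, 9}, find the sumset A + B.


Work in Z/11Z: reduce every sum a + b modulo 11.
Enumerate all 16 pairs:
a = 0: 0+4=4, 0+6=6, 0+8=8, 0+9=9
a = 6: 6+4=10, 6+6=1, 6+8=3, 6+9=4
a = 7: 7+4=0, 7+6=2, 7+8=4, 7+9=5
a = 9: 9+4=2, 9+6=4, 9+8=6, 9+9=7
Distinct residues collected: {0, 1, 2, 3, 4, 5, 6, 7, 8, 9, 10}
|A + B| = 11 (out of 11 total residues).

A + B = {0, 1, 2, 3, 4, 5, 6, 7, 8, 9, 10}


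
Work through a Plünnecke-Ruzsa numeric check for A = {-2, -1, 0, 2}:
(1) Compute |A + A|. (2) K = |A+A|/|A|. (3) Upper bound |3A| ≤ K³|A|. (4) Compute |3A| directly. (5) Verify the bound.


|A| = 4.
Step 1: Compute A + A by enumerating all 16 pairs.
A + A = {-4, -3, -2, -1, 0, 1, 2, 4}, so |A + A| = 8.
Step 2: Doubling constant K = |A + A|/|A| = 8/4 = 8/4 ≈ 2.0000.
Step 3: Plünnecke-Ruzsa gives |3A| ≤ K³·|A| = (2.0000)³ · 4 ≈ 32.0000.
Step 4: Compute 3A = A + A + A directly by enumerating all triples (a,b,c) ∈ A³; |3A| = 12.
Step 5: Check 12 ≤ 32.0000? Yes ✓.

K = 8/4, Plünnecke-Ruzsa bound K³|A| ≈ 32.0000, |3A| = 12, inequality holds.


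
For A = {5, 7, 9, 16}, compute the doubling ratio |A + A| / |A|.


|A| = 4.
Compute A + A by enumerating all 16 pairs.
A + A = {10, 12, 14, 16, 18, 21, 23, 25, 32}, so |A + A| = 9.
K = |A + A| / |A| = 9/4 (already in lowest terms) ≈ 2.2500.
Reference: AP of size 4 gives K = 7/4 ≈ 1.7500; a fully generic set of size 4 gives K ≈ 2.5000.

|A| = 4, |A + A| = 9, K = 9/4.


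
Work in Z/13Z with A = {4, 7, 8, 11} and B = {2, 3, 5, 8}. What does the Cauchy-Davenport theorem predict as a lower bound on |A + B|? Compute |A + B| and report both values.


Cauchy-Davenport: |A + B| ≥ min(p, |A| + |B| - 1) for A, B nonempty in Z/pZ.
|A| = 4, |B| = 4, p = 13.
CD lower bound = min(13, 4 + 4 - 1) = min(13, 7) = 7.
Compute A + B mod 13 directly:
a = 4: 4+2=6, 4+3=7, 4+5=9, 4+8=12
a = 7: 7+2=9, 7+3=10, 7+5=12, 7+8=2
a = 8: 8+2=10, 8+3=11, 8+5=0, 8+8=3
a = 11: 11+2=0, 11+3=1, 11+5=3, 11+8=6
A + B = {0, 1, 2, 3, 6, 7, 9, 10, 11, 12}, so |A + B| = 10.
Verify: 10 ≥ 7? Yes ✓.

CD lower bound = 7, actual |A + B| = 10.


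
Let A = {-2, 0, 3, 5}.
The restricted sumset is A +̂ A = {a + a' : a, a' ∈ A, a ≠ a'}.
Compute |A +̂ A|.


Restricted sumset: A +̂ A = {a + a' : a ∈ A, a' ∈ A, a ≠ a'}.
Equivalently, take A + A and drop any sum 2a that is achievable ONLY as a + a for a ∈ A (i.e. sums representable only with equal summands).
Enumerate pairs (a, a') with a < a' (symmetric, so each unordered pair gives one sum; this covers all a ≠ a'):
  -2 + 0 = -2
  -2 + 3 = 1
  -2 + 5 = 3
  0 + 3 = 3
  0 + 5 = 5
  3 + 5 = 8
Collected distinct sums: {-2, 1, 3, 5, 8}
|A +̂ A| = 5
(Reference bound: |A +̂ A| ≥ 2|A| - 3 for |A| ≥ 2, with |A| = 4 giving ≥ 5.)

|A +̂ A| = 5


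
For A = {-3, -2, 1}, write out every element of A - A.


A - A = {a - a' : a, a' ∈ A}.
Compute a - a' for each ordered pair (a, a'):
a = -3: -3--3=0, -3--2=-1, -3-1=-4
a = -2: -2--3=1, -2--2=0, -2-1=-3
a = 1: 1--3=4, 1--2=3, 1-1=0
Collecting distinct values (and noting 0 appears from a-a):
A - A = {-4, -3, -1, 0, 1, 3, 4}
|A - A| = 7

A - A = {-4, -3, -1, 0, 1, 3, 4}


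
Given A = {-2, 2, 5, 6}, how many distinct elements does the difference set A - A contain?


A - A = {a - a' : a, a' ∈ A}; |A| = 4.
Bounds: 2|A|-1 ≤ |A - A| ≤ |A|² - |A| + 1, i.e. 7 ≤ |A - A| ≤ 13.
Note: 0 ∈ A - A always (from a - a). The set is symmetric: if d ∈ A - A then -d ∈ A - A.
Enumerate nonzero differences d = a - a' with a > a' (then include -d):
Positive differences: {1, 3, 4, 7, 8}
Full difference set: {0} ∪ (positive diffs) ∪ (negative diffs).
|A - A| = 1 + 2·5 = 11 (matches direct enumeration: 11).

|A - A| = 11


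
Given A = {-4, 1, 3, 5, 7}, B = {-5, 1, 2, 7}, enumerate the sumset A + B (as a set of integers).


A + B = {a + b : a ∈ A, b ∈ B}.
Enumerate all |A|·|B| = 5·4 = 20 pairs (a, b) and collect distinct sums.
a = -4: -4+-5=-9, -4+1=-3, -4+2=-2, -4+7=3
a = 1: 1+-5=-4, 1+1=2, 1+2=3, 1+7=8
a = 3: 3+-5=-2, 3+1=4, 3+2=5, 3+7=10
a = 5: 5+-5=0, 5+1=6, 5+2=7, 5+7=12
a = 7: 7+-5=2, 7+1=8, 7+2=9, 7+7=14
Collecting distinct sums: A + B = {-9, -4, -3, -2, 0, 2, 3, 4, 5, 6, 7, 8, 9, 10, 12, 14}
|A + B| = 16

A + B = {-9, -4, -3, -2, 0, 2, 3, 4, 5, 6, 7, 8, 9, 10, 12, 14}


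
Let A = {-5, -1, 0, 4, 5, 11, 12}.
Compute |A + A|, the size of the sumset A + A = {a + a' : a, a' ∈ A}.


A + A = {a + a' : a, a' ∈ A}; |A| = 7.
General bounds: 2|A| - 1 ≤ |A + A| ≤ |A|(|A|+1)/2, i.e. 13 ≤ |A + A| ≤ 28.
Lower bound 2|A|-1 is attained iff A is an arithmetic progression.
Enumerate sums a + a' for a ≤ a' (symmetric, so this suffices):
a = -5: -5+-5=-10, -5+-1=-6, -5+0=-5, -5+4=-1, -5+5=0, -5+11=6, -5+12=7
a = -1: -1+-1=-2, -1+0=-1, -1+4=3, -1+5=4, -1+11=10, -1+12=11
a = 0: 0+0=0, 0+4=4, 0+5=5, 0+11=11, 0+12=12
a = 4: 4+4=8, 4+5=9, 4+11=15, 4+12=16
a = 5: 5+5=10, 5+11=16, 5+12=17
a = 11: 11+11=22, 11+12=23
a = 12: 12+12=24
Distinct sums: {-10, -6, -5, -2, -1, 0, 3, 4, 5, 6, 7, 8, 9, 10, 11, 12, 15, 16, 17, 22, 23, 24}
|A + A| = 22

|A + A| = 22


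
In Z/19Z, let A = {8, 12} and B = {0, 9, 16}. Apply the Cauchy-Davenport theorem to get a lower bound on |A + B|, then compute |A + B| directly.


Cauchy-Davenport: |A + B| ≥ min(p, |A| + |B| - 1) for A, B nonempty in Z/pZ.
|A| = 2, |B| = 3, p = 19.
CD lower bound = min(19, 2 + 3 - 1) = min(19, 4) = 4.
Compute A + B mod 19 directly:
a = 8: 8+0=8, 8+9=17, 8+16=5
a = 12: 12+0=12, 12+9=2, 12+16=9
A + B = {2, 5, 8, 9, 12, 17}, so |A + B| = 6.
Verify: 6 ≥ 4? Yes ✓.

CD lower bound = 4, actual |A + B| = 6.


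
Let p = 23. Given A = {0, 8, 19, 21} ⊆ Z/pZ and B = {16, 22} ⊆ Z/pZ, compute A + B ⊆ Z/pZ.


Work in Z/23Z: reduce every sum a + b modulo 23.
Enumerate all 8 pairs:
a = 0: 0+16=16, 0+22=22
a = 8: 8+16=1, 8+22=7
a = 19: 19+16=12, 19+22=18
a = 21: 21+16=14, 21+22=20
Distinct residues collected: {1, 7, 12, 14, 16, 18, 20, 22}
|A + B| = 8 (out of 23 total residues).

A + B = {1, 7, 12, 14, 16, 18, 20, 22}


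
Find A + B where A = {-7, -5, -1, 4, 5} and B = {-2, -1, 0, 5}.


A + B = {a + b : a ∈ A, b ∈ B}.
Enumerate all |A|·|B| = 5·4 = 20 pairs (a, b) and collect distinct sums.
a = -7: -7+-2=-9, -7+-1=-8, -7+0=-7, -7+5=-2
a = -5: -5+-2=-7, -5+-1=-6, -5+0=-5, -5+5=0
a = -1: -1+-2=-3, -1+-1=-2, -1+0=-1, -1+5=4
a = 4: 4+-2=2, 4+-1=3, 4+0=4, 4+5=9
a = 5: 5+-2=3, 5+-1=4, 5+0=5, 5+5=10
Collecting distinct sums: A + B = {-9, -8, -7, -6, -5, -3, -2, -1, 0, 2, 3, 4, 5, 9, 10}
|A + B| = 15

A + B = {-9, -8, -7, -6, -5, -3, -2, -1, 0, 2, 3, 4, 5, 9, 10}


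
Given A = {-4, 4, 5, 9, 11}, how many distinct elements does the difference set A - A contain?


A - A = {a - a' : a, a' ∈ A}; |A| = 5.
Bounds: 2|A|-1 ≤ |A - A| ≤ |A|² - |A| + 1, i.e. 9 ≤ |A - A| ≤ 21.
Note: 0 ∈ A - A always (from a - a). The set is symmetric: if d ∈ A - A then -d ∈ A - A.
Enumerate nonzero differences d = a - a' with a > a' (then include -d):
Positive differences: {1, 2, 4, 5, 6, 7, 8, 9, 13, 15}
Full difference set: {0} ∪ (positive diffs) ∪ (negative diffs).
|A - A| = 1 + 2·10 = 21 (matches direct enumeration: 21).

|A - A| = 21


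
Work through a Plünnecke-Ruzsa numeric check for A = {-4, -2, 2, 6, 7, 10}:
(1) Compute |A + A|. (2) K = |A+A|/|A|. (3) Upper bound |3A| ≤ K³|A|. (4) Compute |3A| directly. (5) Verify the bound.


|A| = 6.
Step 1: Compute A + A by enumerating all 36 pairs.
A + A = {-8, -6, -4, -2, 0, 2, 3, 4, 5, 6, 8, 9, 12, 13, 14, 16, 17, 20}, so |A + A| = 18.
Step 2: Doubling constant K = |A + A|/|A| = 18/6 = 18/6 ≈ 3.0000.
Step 3: Plünnecke-Ruzsa gives |3A| ≤ K³·|A| = (3.0000)³ · 6 ≈ 162.0000.
Step 4: Compute 3A = A + A + A directly by enumerating all triples (a,b,c) ∈ A³; |3A| = 34.
Step 5: Check 34 ≤ 162.0000? Yes ✓.

K = 18/6, Plünnecke-Ruzsa bound K³|A| ≈ 162.0000, |3A| = 34, inequality holds.


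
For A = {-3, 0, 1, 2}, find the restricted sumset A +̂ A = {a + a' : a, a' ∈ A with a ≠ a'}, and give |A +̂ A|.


Restricted sumset: A +̂ A = {a + a' : a ∈ A, a' ∈ A, a ≠ a'}.
Equivalently, take A + A and drop any sum 2a that is achievable ONLY as a + a for a ∈ A (i.e. sums representable only with equal summands).
Enumerate pairs (a, a') with a < a' (symmetric, so each unordered pair gives one sum; this covers all a ≠ a'):
  -3 + 0 = -3
  -3 + 1 = -2
  -3 + 2 = -1
  0 + 1 = 1
  0 + 2 = 2
  1 + 2 = 3
Collected distinct sums: {-3, -2, -1, 1, 2, 3}
|A +̂ A| = 6
(Reference bound: |A +̂ A| ≥ 2|A| - 3 for |A| ≥ 2, with |A| = 4 giving ≥ 5.)

|A +̂ A| = 6


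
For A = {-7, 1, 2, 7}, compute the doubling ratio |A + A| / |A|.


|A| = 4.
Compute A + A by enumerating all 16 pairs.
A + A = {-14, -6, -5, 0, 2, 3, 4, 8, 9, 14}, so |A + A| = 10.
K = |A + A| / |A| = 10/4 = 5/2 ≈ 2.5000.
Reference: AP of size 4 gives K = 7/4 ≈ 1.7500; a fully generic set of size 4 gives K ≈ 2.5000.

|A| = 4, |A + A| = 10, K = 10/4 = 5/2.


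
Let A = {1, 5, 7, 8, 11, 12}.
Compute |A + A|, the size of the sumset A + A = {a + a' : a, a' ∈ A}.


A + A = {a + a' : a, a' ∈ A}; |A| = 6.
General bounds: 2|A| - 1 ≤ |A + A| ≤ |A|(|A|+1)/2, i.e. 11 ≤ |A + A| ≤ 21.
Lower bound 2|A|-1 is attained iff A is an arithmetic progression.
Enumerate sums a + a' for a ≤ a' (symmetric, so this suffices):
a = 1: 1+1=2, 1+5=6, 1+7=8, 1+8=9, 1+11=12, 1+12=13
a = 5: 5+5=10, 5+7=12, 5+8=13, 5+11=16, 5+12=17
a = 7: 7+7=14, 7+8=15, 7+11=18, 7+12=19
a = 8: 8+8=16, 8+11=19, 8+12=20
a = 11: 11+11=22, 11+12=23
a = 12: 12+12=24
Distinct sums: {2, 6, 8, 9, 10, 12, 13, 14, 15, 16, 17, 18, 19, 20, 22, 23, 24}
|A + A| = 17

|A + A| = 17


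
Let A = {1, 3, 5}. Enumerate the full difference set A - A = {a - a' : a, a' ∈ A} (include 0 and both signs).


A - A = {a - a' : a, a' ∈ A}.
Compute a - a' for each ordered pair (a, a'):
a = 1: 1-1=0, 1-3=-2, 1-5=-4
a = 3: 3-1=2, 3-3=0, 3-5=-2
a = 5: 5-1=4, 5-3=2, 5-5=0
Collecting distinct values (and noting 0 appears from a-a):
A - A = {-4, -2, 0, 2, 4}
|A - A| = 5

A - A = {-4, -2, 0, 2, 4}


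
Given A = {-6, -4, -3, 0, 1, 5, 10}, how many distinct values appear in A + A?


A + A = {a + a' : a, a' ∈ A}; |A| = 7.
General bounds: 2|A| - 1 ≤ |A + A| ≤ |A|(|A|+1)/2, i.e. 13 ≤ |A + A| ≤ 28.
Lower bound 2|A|-1 is attained iff A is an arithmetic progression.
Enumerate sums a + a' for a ≤ a' (symmetric, so this suffices):
a = -6: -6+-6=-12, -6+-4=-10, -6+-3=-9, -6+0=-6, -6+1=-5, -6+5=-1, -6+10=4
a = -4: -4+-4=-8, -4+-3=-7, -4+0=-4, -4+1=-3, -4+5=1, -4+10=6
a = -3: -3+-3=-6, -3+0=-3, -3+1=-2, -3+5=2, -3+10=7
a = 0: 0+0=0, 0+1=1, 0+5=5, 0+10=10
a = 1: 1+1=2, 1+5=6, 1+10=11
a = 5: 5+5=10, 5+10=15
a = 10: 10+10=20
Distinct sums: {-12, -10, -9, -8, -7, -6, -5, -4, -3, -2, -1, 0, 1, 2, 4, 5, 6, 7, 10, 11, 15, 20}
|A + A| = 22

|A + A| = 22


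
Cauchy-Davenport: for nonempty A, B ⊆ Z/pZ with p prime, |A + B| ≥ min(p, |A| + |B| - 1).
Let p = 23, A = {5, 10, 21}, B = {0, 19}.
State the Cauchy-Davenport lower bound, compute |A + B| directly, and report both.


Cauchy-Davenport: |A + B| ≥ min(p, |A| + |B| - 1) for A, B nonempty in Z/pZ.
|A| = 3, |B| = 2, p = 23.
CD lower bound = min(23, 3 + 2 - 1) = min(23, 4) = 4.
Compute A + B mod 23 directly:
a = 5: 5+0=5, 5+19=1
a = 10: 10+0=10, 10+19=6
a = 21: 21+0=21, 21+19=17
A + B = {1, 5, 6, 10, 17, 21}, so |A + B| = 6.
Verify: 6 ≥ 4? Yes ✓.

CD lower bound = 4, actual |A + B| = 6.


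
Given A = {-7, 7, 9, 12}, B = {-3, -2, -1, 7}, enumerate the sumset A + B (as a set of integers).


A + B = {a + b : a ∈ A, b ∈ B}.
Enumerate all |A|·|B| = 4·4 = 16 pairs (a, b) and collect distinct sums.
a = -7: -7+-3=-10, -7+-2=-9, -7+-1=-8, -7+7=0
a = 7: 7+-3=4, 7+-2=5, 7+-1=6, 7+7=14
a = 9: 9+-3=6, 9+-2=7, 9+-1=8, 9+7=16
a = 12: 12+-3=9, 12+-2=10, 12+-1=11, 12+7=19
Collecting distinct sums: A + B = {-10, -9, -8, 0, 4, 5, 6, 7, 8, 9, 10, 11, 14, 16, 19}
|A + B| = 15

A + B = {-10, -9, -8, 0, 4, 5, 6, 7, 8, 9, 10, 11, 14, 16, 19}


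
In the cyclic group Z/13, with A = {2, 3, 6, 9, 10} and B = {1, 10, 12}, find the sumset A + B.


Work in Z/13Z: reduce every sum a + b modulo 13.
Enumerate all 15 pairs:
a = 2: 2+1=3, 2+10=12, 2+12=1
a = 3: 3+1=4, 3+10=0, 3+12=2
a = 6: 6+1=7, 6+10=3, 6+12=5
a = 9: 9+1=10, 9+10=6, 9+12=8
a = 10: 10+1=11, 10+10=7, 10+12=9
Distinct residues collected: {0, 1, 2, 3, 4, 5, 6, 7, 8, 9, 10, 11, 12}
|A + B| = 13 (out of 13 total residues).

A + B = {0, 1, 2, 3, 4, 5, 6, 7, 8, 9, 10, 11, 12}


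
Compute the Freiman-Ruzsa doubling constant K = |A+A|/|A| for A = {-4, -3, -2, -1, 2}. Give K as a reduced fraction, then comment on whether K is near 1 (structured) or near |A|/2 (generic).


|A| = 5.
Compute A + A by enumerating all 25 pairs.
A + A = {-8, -7, -6, -5, -4, -3, -2, -1, 0, 1, 4}, so |A + A| = 11.
K = |A + A| / |A| = 11/5 (already in lowest terms) ≈ 2.2000.
Reference: AP of size 5 gives K = 9/5 ≈ 1.8000; a fully generic set of size 5 gives K ≈ 3.0000.

|A| = 5, |A + A| = 11, K = 11/5.


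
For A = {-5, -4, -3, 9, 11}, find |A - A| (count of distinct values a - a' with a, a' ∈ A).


A - A = {a - a' : a, a' ∈ A}; |A| = 5.
Bounds: 2|A|-1 ≤ |A - A| ≤ |A|² - |A| + 1, i.e. 9 ≤ |A - A| ≤ 21.
Note: 0 ∈ A - A always (from a - a). The set is symmetric: if d ∈ A - A then -d ∈ A - A.
Enumerate nonzero differences d = a - a' with a > a' (then include -d):
Positive differences: {1, 2, 12, 13, 14, 15, 16}
Full difference set: {0} ∪ (positive diffs) ∪ (negative diffs).
|A - A| = 1 + 2·7 = 15 (matches direct enumeration: 15).

|A - A| = 15


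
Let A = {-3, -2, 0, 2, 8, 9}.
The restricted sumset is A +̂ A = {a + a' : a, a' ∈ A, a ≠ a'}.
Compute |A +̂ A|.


Restricted sumset: A +̂ A = {a + a' : a ∈ A, a' ∈ A, a ≠ a'}.
Equivalently, take A + A and drop any sum 2a that is achievable ONLY as a + a for a ∈ A (i.e. sums representable only with equal summands).
Enumerate pairs (a, a') with a < a' (symmetric, so each unordered pair gives one sum; this covers all a ≠ a'):
  -3 + -2 = -5
  -3 + 0 = -3
  -3 + 2 = -1
  -3 + 8 = 5
  -3 + 9 = 6
  -2 + 0 = -2
  -2 + 2 = 0
  -2 + 8 = 6
  -2 + 9 = 7
  0 + 2 = 2
  0 + 8 = 8
  0 + 9 = 9
  2 + 8 = 10
  2 + 9 = 11
  8 + 9 = 17
Collected distinct sums: {-5, -3, -2, -1, 0, 2, 5, 6, 7, 8, 9, 10, 11, 17}
|A +̂ A| = 14
(Reference bound: |A +̂ A| ≥ 2|A| - 3 for |A| ≥ 2, with |A| = 6 giving ≥ 9.)

|A +̂ A| = 14


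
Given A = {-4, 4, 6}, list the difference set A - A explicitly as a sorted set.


A - A = {a - a' : a, a' ∈ A}.
Compute a - a' for each ordered pair (a, a'):
a = -4: -4--4=0, -4-4=-8, -4-6=-10
a = 4: 4--4=8, 4-4=0, 4-6=-2
a = 6: 6--4=10, 6-4=2, 6-6=0
Collecting distinct values (and noting 0 appears from a-a):
A - A = {-10, -8, -2, 0, 2, 8, 10}
|A - A| = 7

A - A = {-10, -8, -2, 0, 2, 8, 10}


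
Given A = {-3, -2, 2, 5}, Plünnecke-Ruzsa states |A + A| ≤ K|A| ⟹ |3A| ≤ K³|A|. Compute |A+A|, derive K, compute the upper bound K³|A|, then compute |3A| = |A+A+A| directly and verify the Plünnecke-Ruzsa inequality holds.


|A| = 4.
Step 1: Compute A + A by enumerating all 16 pairs.
A + A = {-6, -5, -4, -1, 0, 2, 3, 4, 7, 10}, so |A + A| = 10.
Step 2: Doubling constant K = |A + A|/|A| = 10/4 = 10/4 ≈ 2.5000.
Step 3: Plünnecke-Ruzsa gives |3A| ≤ K³·|A| = (2.5000)³ · 4 ≈ 62.5000.
Step 4: Compute 3A = A + A + A directly by enumerating all triples (a,b,c) ∈ A³; |3A| = 19.
Step 5: Check 19 ≤ 62.5000? Yes ✓.

K = 10/4, Plünnecke-Ruzsa bound K³|A| ≈ 62.5000, |3A| = 19, inequality holds.


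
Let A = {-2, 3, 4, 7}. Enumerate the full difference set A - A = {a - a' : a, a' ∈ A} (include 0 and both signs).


A - A = {a - a' : a, a' ∈ A}.
Compute a - a' for each ordered pair (a, a'):
a = -2: -2--2=0, -2-3=-5, -2-4=-6, -2-7=-9
a = 3: 3--2=5, 3-3=0, 3-4=-1, 3-7=-4
a = 4: 4--2=6, 4-3=1, 4-4=0, 4-7=-3
a = 7: 7--2=9, 7-3=4, 7-4=3, 7-7=0
Collecting distinct values (and noting 0 appears from a-a):
A - A = {-9, -6, -5, -4, -3, -1, 0, 1, 3, 4, 5, 6, 9}
|A - A| = 13

A - A = {-9, -6, -5, -4, -3, -1, 0, 1, 3, 4, 5, 6, 9}


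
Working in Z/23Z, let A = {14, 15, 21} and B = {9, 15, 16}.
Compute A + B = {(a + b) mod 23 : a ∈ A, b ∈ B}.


Work in Z/23Z: reduce every sum a + b modulo 23.
Enumerate all 9 pairs:
a = 14: 14+9=0, 14+15=6, 14+16=7
a = 15: 15+9=1, 15+15=7, 15+16=8
a = 21: 21+9=7, 21+15=13, 21+16=14
Distinct residues collected: {0, 1, 6, 7, 8, 13, 14}
|A + B| = 7 (out of 23 total residues).

A + B = {0, 1, 6, 7, 8, 13, 14}


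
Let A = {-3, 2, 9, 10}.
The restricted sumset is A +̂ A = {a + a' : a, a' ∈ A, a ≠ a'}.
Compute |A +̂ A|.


Restricted sumset: A +̂ A = {a + a' : a ∈ A, a' ∈ A, a ≠ a'}.
Equivalently, take A + A and drop any sum 2a that is achievable ONLY as a + a for a ∈ A (i.e. sums representable only with equal summands).
Enumerate pairs (a, a') with a < a' (symmetric, so each unordered pair gives one sum; this covers all a ≠ a'):
  -3 + 2 = -1
  -3 + 9 = 6
  -3 + 10 = 7
  2 + 9 = 11
  2 + 10 = 12
  9 + 10 = 19
Collected distinct sums: {-1, 6, 7, 11, 12, 19}
|A +̂ A| = 6
(Reference bound: |A +̂ A| ≥ 2|A| - 3 for |A| ≥ 2, with |A| = 4 giving ≥ 5.)

|A +̂ A| = 6


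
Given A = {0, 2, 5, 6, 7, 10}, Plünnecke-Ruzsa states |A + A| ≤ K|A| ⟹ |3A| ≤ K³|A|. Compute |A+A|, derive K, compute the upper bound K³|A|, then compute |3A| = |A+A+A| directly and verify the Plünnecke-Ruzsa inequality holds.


|A| = 6.
Step 1: Compute A + A by enumerating all 36 pairs.
A + A = {0, 2, 4, 5, 6, 7, 8, 9, 10, 11, 12, 13, 14, 15, 16, 17, 20}, so |A + A| = 17.
Step 2: Doubling constant K = |A + A|/|A| = 17/6 = 17/6 ≈ 2.8333.
Step 3: Plünnecke-Ruzsa gives |3A| ≤ K³·|A| = (2.8333)³ · 6 ≈ 136.4722.
Step 4: Compute 3A = A + A + A directly by enumerating all triples (a,b,c) ∈ A³; |3A| = 27.
Step 5: Check 27 ≤ 136.4722? Yes ✓.

K = 17/6, Plünnecke-Ruzsa bound K³|A| ≈ 136.4722, |3A| = 27, inequality holds.


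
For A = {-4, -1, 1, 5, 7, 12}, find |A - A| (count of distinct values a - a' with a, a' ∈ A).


A - A = {a - a' : a, a' ∈ A}; |A| = 6.
Bounds: 2|A|-1 ≤ |A - A| ≤ |A|² - |A| + 1, i.e. 11 ≤ |A - A| ≤ 31.
Note: 0 ∈ A - A always (from a - a). The set is symmetric: if d ∈ A - A then -d ∈ A - A.
Enumerate nonzero differences d = a - a' with a > a' (then include -d):
Positive differences: {2, 3, 4, 5, 6, 7, 8, 9, 11, 13, 16}
Full difference set: {0} ∪ (positive diffs) ∪ (negative diffs).
|A - A| = 1 + 2·11 = 23 (matches direct enumeration: 23).

|A - A| = 23


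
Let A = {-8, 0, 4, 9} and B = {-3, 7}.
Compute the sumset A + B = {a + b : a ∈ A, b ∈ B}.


A + B = {a + b : a ∈ A, b ∈ B}.
Enumerate all |A|·|B| = 4·2 = 8 pairs (a, b) and collect distinct sums.
a = -8: -8+-3=-11, -8+7=-1
a = 0: 0+-3=-3, 0+7=7
a = 4: 4+-3=1, 4+7=11
a = 9: 9+-3=6, 9+7=16
Collecting distinct sums: A + B = {-11, -3, -1, 1, 6, 7, 11, 16}
|A + B| = 8

A + B = {-11, -3, -1, 1, 6, 7, 11, 16}


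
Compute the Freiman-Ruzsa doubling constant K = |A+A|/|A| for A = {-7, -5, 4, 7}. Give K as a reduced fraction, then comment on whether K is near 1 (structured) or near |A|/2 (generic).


|A| = 4.
Compute A + A by enumerating all 16 pairs.
A + A = {-14, -12, -10, -3, -1, 0, 2, 8, 11, 14}, so |A + A| = 10.
K = |A + A| / |A| = 10/4 = 5/2 ≈ 2.5000.
Reference: AP of size 4 gives K = 7/4 ≈ 1.7500; a fully generic set of size 4 gives K ≈ 2.5000.

|A| = 4, |A + A| = 10, K = 10/4 = 5/2.


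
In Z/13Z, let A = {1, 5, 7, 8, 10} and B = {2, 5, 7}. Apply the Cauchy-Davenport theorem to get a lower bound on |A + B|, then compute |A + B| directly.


Cauchy-Davenport: |A + B| ≥ min(p, |A| + |B| - 1) for A, B nonempty in Z/pZ.
|A| = 5, |B| = 3, p = 13.
CD lower bound = min(13, 5 + 3 - 1) = min(13, 7) = 7.
Compute A + B mod 13 directly:
a = 1: 1+2=3, 1+5=6, 1+7=8
a = 5: 5+2=7, 5+5=10, 5+7=12
a = 7: 7+2=9, 7+5=12, 7+7=1
a = 8: 8+2=10, 8+5=0, 8+7=2
a = 10: 10+2=12, 10+5=2, 10+7=4
A + B = {0, 1, 2, 3, 4, 6, 7, 8, 9, 10, 12}, so |A + B| = 11.
Verify: 11 ≥ 7? Yes ✓.

CD lower bound = 7, actual |A + B| = 11.


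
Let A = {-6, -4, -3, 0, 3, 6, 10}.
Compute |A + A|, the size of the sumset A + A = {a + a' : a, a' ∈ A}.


A + A = {a + a' : a, a' ∈ A}; |A| = 7.
General bounds: 2|A| - 1 ≤ |A + A| ≤ |A|(|A|+1)/2, i.e. 13 ≤ |A + A| ≤ 28.
Lower bound 2|A|-1 is attained iff A is an arithmetic progression.
Enumerate sums a + a' for a ≤ a' (symmetric, so this suffices):
a = -6: -6+-6=-12, -6+-4=-10, -6+-3=-9, -6+0=-6, -6+3=-3, -6+6=0, -6+10=4
a = -4: -4+-4=-8, -4+-3=-7, -4+0=-4, -4+3=-1, -4+6=2, -4+10=6
a = -3: -3+-3=-6, -3+0=-3, -3+3=0, -3+6=3, -3+10=7
a = 0: 0+0=0, 0+3=3, 0+6=6, 0+10=10
a = 3: 3+3=6, 3+6=9, 3+10=13
a = 6: 6+6=12, 6+10=16
a = 10: 10+10=20
Distinct sums: {-12, -10, -9, -8, -7, -6, -4, -3, -1, 0, 2, 3, 4, 6, 7, 9, 10, 12, 13, 16, 20}
|A + A| = 21

|A + A| = 21


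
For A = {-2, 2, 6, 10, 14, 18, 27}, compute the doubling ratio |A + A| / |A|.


|A| = 7.
Compute A + A by enumerating all 49 pairs.
A + A = {-4, 0, 4, 8, 12, 16, 20, 24, 25, 28, 29, 32, 33, 36, 37, 41, 45, 54}, so |A + A| = 18.
K = |A + A| / |A| = 18/7 (already in lowest terms) ≈ 2.5714.
Reference: AP of size 7 gives K = 13/7 ≈ 1.8571; a fully generic set of size 7 gives K ≈ 4.0000.

|A| = 7, |A + A| = 18, K = 18/7.


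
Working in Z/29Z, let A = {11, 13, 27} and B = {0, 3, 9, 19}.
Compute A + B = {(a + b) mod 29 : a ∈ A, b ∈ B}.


Work in Z/29Z: reduce every sum a + b modulo 29.
Enumerate all 12 pairs:
a = 11: 11+0=11, 11+3=14, 11+9=20, 11+19=1
a = 13: 13+0=13, 13+3=16, 13+9=22, 13+19=3
a = 27: 27+0=27, 27+3=1, 27+9=7, 27+19=17
Distinct residues collected: {1, 3, 7, 11, 13, 14, 16, 17, 20, 22, 27}
|A + B| = 11 (out of 29 total residues).

A + B = {1, 3, 7, 11, 13, 14, 16, 17, 20, 22, 27}


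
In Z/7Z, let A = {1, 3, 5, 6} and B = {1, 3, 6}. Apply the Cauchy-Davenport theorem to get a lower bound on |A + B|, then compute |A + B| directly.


Cauchy-Davenport: |A + B| ≥ min(p, |A| + |B| - 1) for A, B nonempty in Z/pZ.
|A| = 4, |B| = 3, p = 7.
CD lower bound = min(7, 4 + 3 - 1) = min(7, 6) = 6.
Compute A + B mod 7 directly:
a = 1: 1+1=2, 1+3=4, 1+6=0
a = 3: 3+1=4, 3+3=6, 3+6=2
a = 5: 5+1=6, 5+3=1, 5+6=4
a = 6: 6+1=0, 6+3=2, 6+6=5
A + B = {0, 1, 2, 4, 5, 6}, so |A + B| = 6.
Verify: 6 ≥ 6? Yes ✓.

CD lower bound = 6, actual |A + B| = 6.


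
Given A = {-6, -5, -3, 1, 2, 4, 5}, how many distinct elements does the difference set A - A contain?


A - A = {a - a' : a, a' ∈ A}; |A| = 7.
Bounds: 2|A|-1 ≤ |A - A| ≤ |A|² - |A| + 1, i.e. 13 ≤ |A - A| ≤ 43.
Note: 0 ∈ A - A always (from a - a). The set is symmetric: if d ∈ A - A then -d ∈ A - A.
Enumerate nonzero differences d = a - a' with a > a' (then include -d):
Positive differences: {1, 2, 3, 4, 5, 6, 7, 8, 9, 10, 11}
Full difference set: {0} ∪ (positive diffs) ∪ (negative diffs).
|A - A| = 1 + 2·11 = 23 (matches direct enumeration: 23).

|A - A| = 23


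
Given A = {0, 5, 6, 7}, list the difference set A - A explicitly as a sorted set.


A - A = {a - a' : a, a' ∈ A}.
Compute a - a' for each ordered pair (a, a'):
a = 0: 0-0=0, 0-5=-5, 0-6=-6, 0-7=-7
a = 5: 5-0=5, 5-5=0, 5-6=-1, 5-7=-2
a = 6: 6-0=6, 6-5=1, 6-6=0, 6-7=-1
a = 7: 7-0=7, 7-5=2, 7-6=1, 7-7=0
Collecting distinct values (and noting 0 appears from a-a):
A - A = {-7, -6, -5, -2, -1, 0, 1, 2, 5, 6, 7}
|A - A| = 11

A - A = {-7, -6, -5, -2, -1, 0, 1, 2, 5, 6, 7}


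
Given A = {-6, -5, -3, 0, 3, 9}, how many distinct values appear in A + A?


A + A = {a + a' : a, a' ∈ A}; |A| = 6.
General bounds: 2|A| - 1 ≤ |A + A| ≤ |A|(|A|+1)/2, i.e. 11 ≤ |A + A| ≤ 21.
Lower bound 2|A|-1 is attained iff A is an arithmetic progression.
Enumerate sums a + a' for a ≤ a' (symmetric, so this suffices):
a = -6: -6+-6=-12, -6+-5=-11, -6+-3=-9, -6+0=-6, -6+3=-3, -6+9=3
a = -5: -5+-5=-10, -5+-3=-8, -5+0=-5, -5+3=-2, -5+9=4
a = -3: -3+-3=-6, -3+0=-3, -3+3=0, -3+9=6
a = 0: 0+0=0, 0+3=3, 0+9=9
a = 3: 3+3=6, 3+9=12
a = 9: 9+9=18
Distinct sums: {-12, -11, -10, -9, -8, -6, -5, -3, -2, 0, 3, 4, 6, 9, 12, 18}
|A + A| = 16

|A + A| = 16


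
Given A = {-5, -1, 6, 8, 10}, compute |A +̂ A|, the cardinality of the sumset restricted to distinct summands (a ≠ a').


Restricted sumset: A +̂ A = {a + a' : a ∈ A, a' ∈ A, a ≠ a'}.
Equivalently, take A + A and drop any sum 2a that is achievable ONLY as a + a for a ∈ A (i.e. sums representable only with equal summands).
Enumerate pairs (a, a') with a < a' (symmetric, so each unordered pair gives one sum; this covers all a ≠ a'):
  -5 + -1 = -6
  -5 + 6 = 1
  -5 + 8 = 3
  -5 + 10 = 5
  -1 + 6 = 5
  -1 + 8 = 7
  -1 + 10 = 9
  6 + 8 = 14
  6 + 10 = 16
  8 + 10 = 18
Collected distinct sums: {-6, 1, 3, 5, 7, 9, 14, 16, 18}
|A +̂ A| = 9
(Reference bound: |A +̂ A| ≥ 2|A| - 3 for |A| ≥ 2, with |A| = 5 giving ≥ 7.)

|A +̂ A| = 9


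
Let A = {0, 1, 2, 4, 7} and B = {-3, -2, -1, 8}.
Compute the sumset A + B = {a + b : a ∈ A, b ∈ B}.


A + B = {a + b : a ∈ A, b ∈ B}.
Enumerate all |A|·|B| = 5·4 = 20 pairs (a, b) and collect distinct sums.
a = 0: 0+-3=-3, 0+-2=-2, 0+-1=-1, 0+8=8
a = 1: 1+-3=-2, 1+-2=-1, 1+-1=0, 1+8=9
a = 2: 2+-3=-1, 2+-2=0, 2+-1=1, 2+8=10
a = 4: 4+-3=1, 4+-2=2, 4+-1=3, 4+8=12
a = 7: 7+-3=4, 7+-2=5, 7+-1=6, 7+8=15
Collecting distinct sums: A + B = {-3, -2, -1, 0, 1, 2, 3, 4, 5, 6, 8, 9, 10, 12, 15}
|A + B| = 15

A + B = {-3, -2, -1, 0, 1, 2, 3, 4, 5, 6, 8, 9, 10, 12, 15}


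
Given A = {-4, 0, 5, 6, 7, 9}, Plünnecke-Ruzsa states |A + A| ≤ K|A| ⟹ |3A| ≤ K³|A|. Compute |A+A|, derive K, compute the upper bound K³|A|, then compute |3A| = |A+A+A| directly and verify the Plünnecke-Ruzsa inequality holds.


|A| = 6.
Step 1: Compute A + A by enumerating all 36 pairs.
A + A = {-8, -4, 0, 1, 2, 3, 5, 6, 7, 9, 10, 11, 12, 13, 14, 15, 16, 18}, so |A + A| = 18.
Step 2: Doubling constant K = |A + A|/|A| = 18/6 = 18/6 ≈ 3.0000.
Step 3: Plünnecke-Ruzsa gives |3A| ≤ K³·|A| = (3.0000)³ · 6 ≈ 162.0000.
Step 4: Compute 3A = A + A + A directly by enumerating all triples (a,b,c) ∈ A³; |3A| = 32.
Step 5: Check 32 ≤ 162.0000? Yes ✓.

K = 18/6, Plünnecke-Ruzsa bound K³|A| ≈ 162.0000, |3A| = 32, inequality holds.


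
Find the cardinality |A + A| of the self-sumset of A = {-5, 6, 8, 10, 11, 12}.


A + A = {a + a' : a, a' ∈ A}; |A| = 6.
General bounds: 2|A| - 1 ≤ |A + A| ≤ |A|(|A|+1)/2, i.e. 11 ≤ |A + A| ≤ 21.
Lower bound 2|A|-1 is attained iff A is an arithmetic progression.
Enumerate sums a + a' for a ≤ a' (symmetric, so this suffices):
a = -5: -5+-5=-10, -5+6=1, -5+8=3, -5+10=5, -5+11=6, -5+12=7
a = 6: 6+6=12, 6+8=14, 6+10=16, 6+11=17, 6+12=18
a = 8: 8+8=16, 8+10=18, 8+11=19, 8+12=20
a = 10: 10+10=20, 10+11=21, 10+12=22
a = 11: 11+11=22, 11+12=23
a = 12: 12+12=24
Distinct sums: {-10, 1, 3, 5, 6, 7, 12, 14, 16, 17, 18, 19, 20, 21, 22, 23, 24}
|A + A| = 17

|A + A| = 17


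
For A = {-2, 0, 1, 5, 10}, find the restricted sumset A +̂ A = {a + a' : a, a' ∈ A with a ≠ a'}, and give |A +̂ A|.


Restricted sumset: A +̂ A = {a + a' : a ∈ A, a' ∈ A, a ≠ a'}.
Equivalently, take A + A and drop any sum 2a that is achievable ONLY as a + a for a ∈ A (i.e. sums representable only with equal summands).
Enumerate pairs (a, a') with a < a' (symmetric, so each unordered pair gives one sum; this covers all a ≠ a'):
  -2 + 0 = -2
  -2 + 1 = -1
  -2 + 5 = 3
  -2 + 10 = 8
  0 + 1 = 1
  0 + 5 = 5
  0 + 10 = 10
  1 + 5 = 6
  1 + 10 = 11
  5 + 10 = 15
Collected distinct sums: {-2, -1, 1, 3, 5, 6, 8, 10, 11, 15}
|A +̂ A| = 10
(Reference bound: |A +̂ A| ≥ 2|A| - 3 for |A| ≥ 2, with |A| = 5 giving ≥ 7.)

|A +̂ A| = 10


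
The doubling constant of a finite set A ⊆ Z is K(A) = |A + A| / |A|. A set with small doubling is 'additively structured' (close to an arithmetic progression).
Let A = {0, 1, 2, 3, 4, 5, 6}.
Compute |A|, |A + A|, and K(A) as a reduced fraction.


|A| = 7.
Compute A + A by enumerating all 49 pairs.
A + A = {0, 1, 2, 3, 4, 5, 6, 7, 8, 9, 10, 11, 12}, so |A + A| = 13.
K = |A + A| / |A| = 13/7 (already in lowest terms) ≈ 1.8571.
Reference: AP of size 7 gives K = 13/7 ≈ 1.8571; a fully generic set of size 7 gives K ≈ 4.0000.

|A| = 7, |A + A| = 13, K = 13/7.


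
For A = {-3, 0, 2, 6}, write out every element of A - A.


A - A = {a - a' : a, a' ∈ A}.
Compute a - a' for each ordered pair (a, a'):
a = -3: -3--3=0, -3-0=-3, -3-2=-5, -3-6=-9
a = 0: 0--3=3, 0-0=0, 0-2=-2, 0-6=-6
a = 2: 2--3=5, 2-0=2, 2-2=0, 2-6=-4
a = 6: 6--3=9, 6-0=6, 6-2=4, 6-6=0
Collecting distinct values (and noting 0 appears from a-a):
A - A = {-9, -6, -5, -4, -3, -2, 0, 2, 3, 4, 5, 6, 9}
|A - A| = 13

A - A = {-9, -6, -5, -4, -3, -2, 0, 2, 3, 4, 5, 6, 9}
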